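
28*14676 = 410928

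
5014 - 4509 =505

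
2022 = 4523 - 2501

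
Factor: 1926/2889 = 2^1 * 3^(-1 ) = 2/3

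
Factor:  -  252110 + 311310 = 59200 = 2^6 * 5^2*37^1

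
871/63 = 13 + 52/63 = 13.83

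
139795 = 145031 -5236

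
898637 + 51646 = 950283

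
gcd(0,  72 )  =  72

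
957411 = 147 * 6513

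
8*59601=476808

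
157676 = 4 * 39419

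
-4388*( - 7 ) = 30716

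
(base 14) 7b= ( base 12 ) 91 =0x6D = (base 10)109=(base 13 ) 85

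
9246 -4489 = 4757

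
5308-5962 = -654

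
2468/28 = 617/7 = 88.14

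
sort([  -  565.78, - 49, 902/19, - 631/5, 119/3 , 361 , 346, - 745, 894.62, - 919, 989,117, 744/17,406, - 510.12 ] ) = [  -  919,-745,-565.78, - 510.12, - 631/5 ,-49 , 119/3,  744/17 , 902/19, 117,346,  361, 406,894.62,989 ]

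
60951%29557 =1837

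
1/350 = 1/350= 0.00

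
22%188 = 22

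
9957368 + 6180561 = 16137929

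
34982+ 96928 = 131910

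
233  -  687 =-454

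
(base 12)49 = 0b111001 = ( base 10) 57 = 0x39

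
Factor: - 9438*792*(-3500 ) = 26162136000= 2^6*3^3*5^3*7^1*11^3*13^1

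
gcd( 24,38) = 2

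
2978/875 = 3 + 353/875 = 3.40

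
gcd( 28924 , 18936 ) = 4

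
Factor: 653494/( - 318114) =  - 3^ ( - 3)*37^1*43^( - 1) * 137^( - 1)*8831^1=- 326747/159057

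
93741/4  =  93741/4 = 23435.25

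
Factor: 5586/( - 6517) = - 6/7 = -  2^1*3^1*7^( - 1) 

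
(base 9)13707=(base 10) 9322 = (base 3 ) 110210021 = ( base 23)HE7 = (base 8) 22152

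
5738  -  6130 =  - 392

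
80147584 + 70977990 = 151125574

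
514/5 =514/5  =  102.80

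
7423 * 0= 0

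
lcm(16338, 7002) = 49014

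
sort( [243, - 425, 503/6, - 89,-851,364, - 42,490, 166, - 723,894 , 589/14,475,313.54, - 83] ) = [ - 851, -723 , - 425, - 89, - 83 , - 42,  589/14,  503/6, 166,243,  313.54 , 364, 475, 490, 894 ]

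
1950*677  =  1320150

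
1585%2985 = 1585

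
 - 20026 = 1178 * (- 17 )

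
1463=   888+575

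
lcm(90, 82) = 3690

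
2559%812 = 123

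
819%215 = 174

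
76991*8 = 615928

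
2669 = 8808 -6139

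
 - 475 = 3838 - 4313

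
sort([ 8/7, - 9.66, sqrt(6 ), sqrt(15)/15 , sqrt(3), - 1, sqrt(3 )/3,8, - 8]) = [ - 9.66 ,  -  8, - 1 , sqrt(15)/15, sqrt(3 )/3,8/7 , sqrt(3),sqrt(6) , 8 ]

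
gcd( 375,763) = 1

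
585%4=1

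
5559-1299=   4260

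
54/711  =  6/79 = 0.08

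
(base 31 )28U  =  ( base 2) 100010011000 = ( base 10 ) 2200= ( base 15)9ba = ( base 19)61f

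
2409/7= 344 + 1/7 =344.14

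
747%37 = 7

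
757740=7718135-6960395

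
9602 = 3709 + 5893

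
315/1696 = 315/1696 =0.19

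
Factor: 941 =941^1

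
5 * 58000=290000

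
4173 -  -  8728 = 12901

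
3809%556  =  473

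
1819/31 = 1819/31  =  58.68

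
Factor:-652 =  - 2^2*163^1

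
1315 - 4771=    - 3456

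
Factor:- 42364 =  - 2^2*7^1 * 17^1*89^1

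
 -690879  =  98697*( - 7)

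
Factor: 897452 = 2^2*224363^1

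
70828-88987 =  -18159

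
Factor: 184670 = 2^1*5^1*59^1*313^1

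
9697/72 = 134+ 49/72 =134.68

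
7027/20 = 7027/20 = 351.35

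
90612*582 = 52736184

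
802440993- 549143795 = 253297198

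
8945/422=21 + 83/422 = 21.20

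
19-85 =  - 66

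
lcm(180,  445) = 16020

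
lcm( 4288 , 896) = 60032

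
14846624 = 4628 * 3208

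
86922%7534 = 4048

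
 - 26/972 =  - 13/486 = - 0.03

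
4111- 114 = 3997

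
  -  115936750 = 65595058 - 181531808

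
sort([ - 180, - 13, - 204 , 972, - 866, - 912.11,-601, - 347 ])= [ - 912.11, - 866, - 601,-347,-204,-180, - 13, 972 ] 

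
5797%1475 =1372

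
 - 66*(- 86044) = 5678904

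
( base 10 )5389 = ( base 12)3151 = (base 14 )1d6d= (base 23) A47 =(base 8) 12415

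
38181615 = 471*81065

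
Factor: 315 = 3^2*5^1*7^1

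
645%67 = 42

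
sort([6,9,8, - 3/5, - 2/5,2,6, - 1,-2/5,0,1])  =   [ - 1, - 3/5, - 2/5, -2/5 , 0, 1,2,6,6,8,9 ] 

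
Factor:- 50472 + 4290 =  - 2^1*3^1 * 43^1*179^1 = - 46182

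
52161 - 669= 51492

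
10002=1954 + 8048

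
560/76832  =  5/686 = 0.01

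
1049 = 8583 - 7534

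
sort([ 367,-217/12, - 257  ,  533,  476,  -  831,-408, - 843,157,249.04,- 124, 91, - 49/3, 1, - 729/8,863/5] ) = [-843, - 831, - 408,-257,- 124, - 729/8,- 217/12,  -  49/3,1,91,157,863/5, 249.04,367,476,533]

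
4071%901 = 467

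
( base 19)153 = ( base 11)388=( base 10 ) 459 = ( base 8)713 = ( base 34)dh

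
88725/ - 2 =- 88725/2 = - 44362.50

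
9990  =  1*9990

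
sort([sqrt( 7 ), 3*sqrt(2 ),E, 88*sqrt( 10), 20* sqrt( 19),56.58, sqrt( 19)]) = [sqrt(7)  ,  E,3 * sqrt(2),sqrt(19),  56.58, 20*sqrt(19), 88*sqrt(10) ] 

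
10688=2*5344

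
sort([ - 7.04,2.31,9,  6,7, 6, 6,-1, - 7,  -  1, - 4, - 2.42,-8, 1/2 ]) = [-8, - 7.04, - 7, - 4, - 2.42,-1,-1, 1/2, 2.31,6,6 , 6,  7, 9 ] 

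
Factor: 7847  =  7^1*19^1*59^1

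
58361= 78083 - 19722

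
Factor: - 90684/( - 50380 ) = 9/5=3^2 * 5^(-1)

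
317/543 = 317/543 = 0.58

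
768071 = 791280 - 23209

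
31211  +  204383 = 235594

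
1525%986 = 539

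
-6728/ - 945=7 + 113/945 =7.12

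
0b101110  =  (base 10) 46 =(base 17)2c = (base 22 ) 22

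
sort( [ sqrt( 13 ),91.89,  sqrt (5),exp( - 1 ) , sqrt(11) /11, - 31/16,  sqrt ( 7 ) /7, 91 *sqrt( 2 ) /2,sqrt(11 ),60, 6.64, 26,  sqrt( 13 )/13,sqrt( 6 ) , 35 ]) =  [-31/16,sqrt(13 )/13, sqrt( 11 )/11, exp(-1),sqrt( 7)/7, sqrt( 5 ), sqrt( 6 ), sqrt( 11 ), sqrt( 13 ) , 6.64,  26,  35, 60,91*sqrt( 2)/2, 91.89]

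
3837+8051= 11888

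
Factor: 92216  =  2^3*11527^1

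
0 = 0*953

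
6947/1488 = 6947/1488 = 4.67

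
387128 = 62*6244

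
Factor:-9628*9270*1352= - 2^6*3^2*5^1*13^2* 29^1*83^1 * 103^1 = - 120668109120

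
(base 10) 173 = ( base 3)20102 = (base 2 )10101101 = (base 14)c5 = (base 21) 85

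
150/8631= 50/2877=0.02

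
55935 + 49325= 105260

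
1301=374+927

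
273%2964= 273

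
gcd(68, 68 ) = 68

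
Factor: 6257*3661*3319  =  7^1*523^1 * 3319^1 * 6257^1 =76027924763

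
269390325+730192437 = 999582762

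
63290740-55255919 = 8034821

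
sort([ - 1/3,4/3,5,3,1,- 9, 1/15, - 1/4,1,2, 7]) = [-9, - 1/3,- 1/4, 1/15,1,1,  4/3 , 2,  3,5, 7]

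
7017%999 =24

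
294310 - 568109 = - 273799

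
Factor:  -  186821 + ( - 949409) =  - 2^1*5^1 * 113623^1 = -1136230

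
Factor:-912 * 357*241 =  - 78465744 = -2^4* 3^2*7^1*17^1*19^1*241^1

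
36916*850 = 31378600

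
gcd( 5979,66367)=1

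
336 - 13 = 323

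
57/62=57/62 = 0.92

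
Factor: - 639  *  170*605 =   -  65721150 = - 2^1*3^2 * 5^2*11^2 *17^1*71^1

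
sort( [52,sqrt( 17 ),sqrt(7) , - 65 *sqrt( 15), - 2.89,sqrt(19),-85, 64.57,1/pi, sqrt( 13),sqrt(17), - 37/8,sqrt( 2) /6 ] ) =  [ - 65 * sqrt(15), - 85 , - 37/8, - 2.89,  sqrt( 2 ) /6  ,  1/pi, sqrt( 7),sqrt ( 13 ), sqrt ( 17 ),sqrt( 17), sqrt (19),52, 64.57 ]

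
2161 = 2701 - 540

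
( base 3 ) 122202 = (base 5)3404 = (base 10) 479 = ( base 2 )111011111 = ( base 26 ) IB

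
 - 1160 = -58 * 20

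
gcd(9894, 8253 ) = 3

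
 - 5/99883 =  - 1 + 99878/99883=- 0.00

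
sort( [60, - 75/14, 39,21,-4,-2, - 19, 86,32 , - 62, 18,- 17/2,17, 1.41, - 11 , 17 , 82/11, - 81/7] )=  [ - 62, - 19, - 81/7, - 11, - 17/2,  -  75/14, - 4, - 2, 1.41,82/11, 17, 17, 18 , 21, 32,39 , 60, 86]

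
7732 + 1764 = 9496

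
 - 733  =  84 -817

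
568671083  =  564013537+4657546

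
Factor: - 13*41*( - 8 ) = 2^3*13^1 * 41^1 = 4264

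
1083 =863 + 220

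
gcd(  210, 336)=42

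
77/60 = 77/60 = 1.28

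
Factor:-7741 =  - 7741^1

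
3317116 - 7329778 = -4012662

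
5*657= 3285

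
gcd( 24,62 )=2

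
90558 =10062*9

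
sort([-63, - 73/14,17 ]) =[ - 63, - 73/14,17]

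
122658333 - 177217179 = - 54558846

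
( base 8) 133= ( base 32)2R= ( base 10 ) 91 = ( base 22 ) 43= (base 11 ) 83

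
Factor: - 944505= -3^2*5^1*139^1*151^1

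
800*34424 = 27539200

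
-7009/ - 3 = 7009/3  =  2336.33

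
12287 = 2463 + 9824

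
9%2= 1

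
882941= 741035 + 141906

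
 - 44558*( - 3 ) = 133674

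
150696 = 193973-43277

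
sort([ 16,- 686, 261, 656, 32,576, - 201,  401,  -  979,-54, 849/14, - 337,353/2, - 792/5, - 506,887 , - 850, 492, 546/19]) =[ - 979, - 850, - 686,-506 , - 337 , - 201, - 792/5, - 54, 16, 546/19, 32,849/14, 353/2,261, 401,492,576,  656, 887]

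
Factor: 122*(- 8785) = - 2^1*5^1 * 7^1*61^1*251^1 = - 1071770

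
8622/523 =16 + 254/523 = 16.49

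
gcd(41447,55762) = 7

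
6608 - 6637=-29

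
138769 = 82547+56222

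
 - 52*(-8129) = 422708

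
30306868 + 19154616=49461484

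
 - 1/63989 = - 1  +  63988/63989  =  -0.00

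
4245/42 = 101+1/14  =  101.07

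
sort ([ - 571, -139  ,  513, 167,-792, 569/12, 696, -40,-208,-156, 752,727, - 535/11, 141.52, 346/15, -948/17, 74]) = [ - 792 ,- 571,-208, - 156,-139, -948/17, -535/11,  -  40,346/15,  569/12,74,141.52, 167,513 , 696, 727,752]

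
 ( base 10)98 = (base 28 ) 3e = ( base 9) 118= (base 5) 343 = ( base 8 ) 142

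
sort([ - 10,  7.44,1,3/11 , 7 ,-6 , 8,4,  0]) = [ - 10, - 6,0,3/11, 1,  4,7,7.44,8]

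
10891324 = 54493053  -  43601729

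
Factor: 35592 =2^3*3^1*1483^1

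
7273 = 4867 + 2406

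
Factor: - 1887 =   -  3^1*17^1*37^1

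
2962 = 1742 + 1220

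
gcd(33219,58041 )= 9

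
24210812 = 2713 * 8924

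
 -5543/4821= - 5543/4821 = -1.15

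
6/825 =2/275 =0.01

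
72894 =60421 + 12473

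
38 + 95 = 133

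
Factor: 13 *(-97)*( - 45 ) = 3^2*5^1 * 13^1*97^1 = 56745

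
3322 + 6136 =9458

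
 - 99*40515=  - 4010985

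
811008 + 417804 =1228812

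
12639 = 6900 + 5739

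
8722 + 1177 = 9899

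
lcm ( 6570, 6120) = 446760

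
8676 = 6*1446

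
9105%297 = 195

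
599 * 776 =464824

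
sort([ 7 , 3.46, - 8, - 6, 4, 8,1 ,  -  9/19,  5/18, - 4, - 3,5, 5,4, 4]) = [ - 8, - 6, - 4, -3, - 9/19,5/18,1, 3.46, 4,4, 4, 5,5,7, 8]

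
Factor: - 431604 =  -2^2*3^2*19^1*631^1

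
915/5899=915/5899  =  0.16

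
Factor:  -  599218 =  - 2^1*53^1*5653^1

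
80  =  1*80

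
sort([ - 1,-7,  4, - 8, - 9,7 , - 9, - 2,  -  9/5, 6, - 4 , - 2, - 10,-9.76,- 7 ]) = [ - 10,  -  9.76, - 9, - 9, - 8, - 7,-7, - 4, - 2, - 2 , - 9/5,- 1, 4, 6, 7] 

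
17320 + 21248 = 38568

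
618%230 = 158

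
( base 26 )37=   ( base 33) 2j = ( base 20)45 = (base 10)85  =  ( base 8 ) 125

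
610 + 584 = 1194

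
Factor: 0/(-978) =0^1=0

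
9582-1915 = 7667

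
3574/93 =3574/93=38.43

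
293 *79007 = 23149051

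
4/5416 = 1/1354 = 0.00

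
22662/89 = 254  +  56/89 = 254.63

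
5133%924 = 513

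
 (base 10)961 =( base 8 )1701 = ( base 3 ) 1022121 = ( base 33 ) T4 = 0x3c1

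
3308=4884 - 1576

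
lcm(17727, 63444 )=1205436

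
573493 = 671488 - 97995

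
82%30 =22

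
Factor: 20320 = 2^5*5^1*127^1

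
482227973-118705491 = 363522482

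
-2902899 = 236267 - 3139166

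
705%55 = 45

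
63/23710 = 63/23710 = 0.00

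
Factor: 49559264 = 2^5*229^1*6763^1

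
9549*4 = 38196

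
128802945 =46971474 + 81831471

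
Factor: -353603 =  - 353603^1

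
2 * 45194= 90388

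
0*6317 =0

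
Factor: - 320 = -2^6*5^1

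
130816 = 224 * 584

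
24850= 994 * 25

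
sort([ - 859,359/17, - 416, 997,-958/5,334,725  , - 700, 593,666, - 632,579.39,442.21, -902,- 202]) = [ - 902,- 859,-700, - 632, - 416, - 202,- 958/5,359/17,  334,442.21,579.39,  593, 666 , 725, 997]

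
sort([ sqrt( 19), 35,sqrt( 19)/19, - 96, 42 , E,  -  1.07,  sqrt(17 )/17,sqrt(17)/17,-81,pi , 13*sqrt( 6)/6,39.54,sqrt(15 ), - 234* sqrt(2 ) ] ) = [ - 234*sqrt(2 ), - 96,-81, - 1.07, sqrt( 19)/19,sqrt (17) /17,sqrt ( 17) /17, E, pi,sqrt( 15),sqrt( 19 ),13*sqrt(6) /6, 35,39.54, 42 ]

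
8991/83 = 8991/83 = 108.33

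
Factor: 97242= 2^1*3^1*19^1*853^1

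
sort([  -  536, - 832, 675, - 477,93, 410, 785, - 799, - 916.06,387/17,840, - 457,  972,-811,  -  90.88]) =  [ - 916.06 , - 832, - 811, - 799, - 536, - 477, - 457,-90.88, 387/17, 93, 410, 675 , 785, 840,972]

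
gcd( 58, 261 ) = 29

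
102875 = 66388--36487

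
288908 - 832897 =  - 543989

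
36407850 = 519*70150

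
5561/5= 5561/5 = 1112.20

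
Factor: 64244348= 2^2*7^1*1487^1*1543^1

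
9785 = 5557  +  4228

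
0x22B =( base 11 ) 465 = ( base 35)fu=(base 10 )555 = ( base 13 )339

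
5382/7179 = 1794/2393= 0.75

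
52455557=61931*847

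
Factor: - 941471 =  - 941471^1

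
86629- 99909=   -13280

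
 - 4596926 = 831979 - 5428905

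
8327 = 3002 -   -  5325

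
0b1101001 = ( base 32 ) 39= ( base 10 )105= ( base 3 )10220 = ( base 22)4h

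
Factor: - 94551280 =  - 2^4*5^1*17^1*37^1*1879^1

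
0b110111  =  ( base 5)210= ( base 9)61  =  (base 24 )27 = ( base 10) 55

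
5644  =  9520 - 3876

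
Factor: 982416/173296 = 61401/10831 = 3^1 *97^1*211^1 *10831^( -1 )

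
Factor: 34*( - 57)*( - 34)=2^2*3^1*17^2*19^1 = 65892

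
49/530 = 49/530 = 0.09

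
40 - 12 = 28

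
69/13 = 69/13 =5.31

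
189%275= 189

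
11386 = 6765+4621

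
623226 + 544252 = 1167478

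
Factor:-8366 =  - 2^1* 47^1 * 89^1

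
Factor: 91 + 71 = 2^1*3^4 = 162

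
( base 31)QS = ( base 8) 1502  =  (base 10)834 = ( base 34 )oi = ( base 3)1010220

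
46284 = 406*114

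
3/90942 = 1/30314 = 0.00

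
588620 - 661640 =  - 73020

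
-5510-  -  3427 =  - 2083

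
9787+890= 10677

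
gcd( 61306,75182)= 2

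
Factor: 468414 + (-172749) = 295665 = 3^1*5^1*23^1*857^1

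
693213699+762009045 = 1455222744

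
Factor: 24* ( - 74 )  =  -2^4*3^1*37^1 = - 1776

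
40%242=40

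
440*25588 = 11258720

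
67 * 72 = 4824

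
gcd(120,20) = 20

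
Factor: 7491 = 3^1*11^1*227^1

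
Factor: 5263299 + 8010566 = 13273865 = 5^1*11^1*241343^1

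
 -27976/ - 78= 358+2/3 =358.67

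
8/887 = 8/887=0.01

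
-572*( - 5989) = 3425708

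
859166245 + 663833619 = 1522999864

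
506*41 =20746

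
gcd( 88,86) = 2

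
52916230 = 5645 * 9374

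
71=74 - 3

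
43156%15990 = 11176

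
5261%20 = 1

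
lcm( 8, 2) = 8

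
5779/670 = 5779/670 = 8.63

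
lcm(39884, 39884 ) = 39884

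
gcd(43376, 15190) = 2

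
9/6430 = 9/6430 = 0.00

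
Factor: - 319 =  - 11^1*29^1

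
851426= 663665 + 187761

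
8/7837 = 8/7837 = 0.00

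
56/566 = 28/283 = 0.10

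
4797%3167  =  1630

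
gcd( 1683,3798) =9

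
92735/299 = 92735/299 = 310.15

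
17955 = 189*95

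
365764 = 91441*4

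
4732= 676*7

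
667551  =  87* 7673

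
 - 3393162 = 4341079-7734241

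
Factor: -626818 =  - 2^1*313409^1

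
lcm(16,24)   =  48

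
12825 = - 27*( - 475) 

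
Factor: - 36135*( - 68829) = 3^3 * 5^1*11^1*73^1*22943^1 = 2487135915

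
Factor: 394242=2^1 *3^1 * 65707^1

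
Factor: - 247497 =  - 3^1  *  82499^1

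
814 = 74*11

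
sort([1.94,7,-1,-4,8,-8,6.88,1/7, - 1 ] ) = [ - 8, - 4, - 1 , - 1 , 1/7,1.94,6.88, 7,8 ] 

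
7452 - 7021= 431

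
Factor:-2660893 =- 19^1*23^1*6089^1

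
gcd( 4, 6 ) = 2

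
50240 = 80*628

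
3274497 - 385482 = 2889015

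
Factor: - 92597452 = -2^2*23149363^1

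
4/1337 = 4/1337 = 0.00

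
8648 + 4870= 13518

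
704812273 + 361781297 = 1066593570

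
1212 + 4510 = 5722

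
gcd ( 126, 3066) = 42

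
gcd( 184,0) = 184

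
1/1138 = 1/1138 = 0.00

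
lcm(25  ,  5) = 25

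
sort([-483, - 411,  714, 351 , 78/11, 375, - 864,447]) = [ - 864, - 483  , - 411,  78/11,  351, 375, 447, 714 ]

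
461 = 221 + 240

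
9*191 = 1719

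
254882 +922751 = 1177633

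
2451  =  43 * 57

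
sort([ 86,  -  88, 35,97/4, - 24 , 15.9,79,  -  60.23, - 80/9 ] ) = [ - 88,-60.23, - 24,-80/9,15.9, 97/4,35, 79, 86 ] 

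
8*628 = 5024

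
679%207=58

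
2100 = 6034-3934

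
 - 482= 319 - 801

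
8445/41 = 205 + 40/41 = 205.98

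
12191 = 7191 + 5000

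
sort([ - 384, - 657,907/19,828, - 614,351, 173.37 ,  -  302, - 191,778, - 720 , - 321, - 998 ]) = [  -  998,- 720, - 657 , - 614, - 384 , - 321, - 302, - 191, 907/19,173.37,351,  778,828]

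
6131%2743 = 645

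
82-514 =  - 432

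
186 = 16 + 170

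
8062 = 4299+3763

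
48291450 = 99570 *485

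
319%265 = 54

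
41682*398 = 16589436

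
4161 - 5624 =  - 1463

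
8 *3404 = 27232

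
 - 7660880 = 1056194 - 8717074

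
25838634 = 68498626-42659992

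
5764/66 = 87 + 1/3 = 87.33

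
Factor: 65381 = 65381^1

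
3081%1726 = 1355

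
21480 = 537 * 40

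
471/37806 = 157/12602= 0.01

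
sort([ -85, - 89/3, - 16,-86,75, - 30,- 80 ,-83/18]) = [- 86,-85, - 80, - 30, -89/3,-16,- 83/18,75]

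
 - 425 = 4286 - 4711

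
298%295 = 3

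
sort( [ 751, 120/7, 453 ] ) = [120/7, 453,751] 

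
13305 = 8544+4761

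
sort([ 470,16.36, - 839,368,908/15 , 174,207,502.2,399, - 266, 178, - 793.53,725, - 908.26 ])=[  -  908.26, - 839, - 793.53 , - 266,  16.36,908/15,  174, 178,207, 368,399,470, 502.2, 725]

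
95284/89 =95284/89 = 1070.61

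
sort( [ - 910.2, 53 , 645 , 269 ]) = [ - 910.2,53,269,645] 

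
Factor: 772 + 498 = 2^1*5^1*127^1 = 1270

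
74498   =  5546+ 68952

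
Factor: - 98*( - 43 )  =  4214 = 2^1*7^2*43^1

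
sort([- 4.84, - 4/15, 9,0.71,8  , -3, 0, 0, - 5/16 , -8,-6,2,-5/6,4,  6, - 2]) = [  -  8,  -  6,  -  4.84,-3, - 2, - 5/6 , - 5/16,  -  4/15,0, 0, 0.71,2, 4,6,8, 9 ]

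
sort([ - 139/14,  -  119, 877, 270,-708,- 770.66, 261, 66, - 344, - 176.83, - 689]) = [ - 770.66, - 708, - 689, - 344, - 176.83, - 119, - 139/14,  66,261, 270,877 ]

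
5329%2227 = 875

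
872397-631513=240884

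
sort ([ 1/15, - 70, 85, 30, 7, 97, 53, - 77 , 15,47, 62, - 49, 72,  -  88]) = [ - 88, - 77, - 70, - 49,  1/15,7, 15, 30,  47, 53, 62 , 72,85,97 ]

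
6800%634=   460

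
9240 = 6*1540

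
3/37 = 3/37 = 0.08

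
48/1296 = 1/27 = 0.04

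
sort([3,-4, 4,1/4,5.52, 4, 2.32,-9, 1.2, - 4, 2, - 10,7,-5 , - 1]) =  [  -  10, - 9,- 5, - 4, - 4, - 1,  1/4,1.2, 2, 2.32, 3,4 , 4,5.52,7 ] 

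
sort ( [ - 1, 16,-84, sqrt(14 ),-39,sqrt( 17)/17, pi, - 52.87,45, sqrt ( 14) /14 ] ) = [  -  84,-52.87, - 39, - 1, sqrt (17)/17, sqrt(14) /14, pi, sqrt(14 ), 16, 45]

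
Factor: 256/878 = 128/439 = 2^7 * 439^ ( - 1)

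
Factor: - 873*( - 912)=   796176 = 2^4*3^3*19^1 * 97^1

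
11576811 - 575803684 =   -  564226873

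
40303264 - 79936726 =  - 39633462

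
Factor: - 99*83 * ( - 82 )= 2^1*3^2 * 11^1 * 41^1 * 83^1 = 673794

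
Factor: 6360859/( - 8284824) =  - 2^(-3)*3^(-2)*31^2*6619^1*115067^( - 1) 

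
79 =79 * 1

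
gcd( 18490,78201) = 1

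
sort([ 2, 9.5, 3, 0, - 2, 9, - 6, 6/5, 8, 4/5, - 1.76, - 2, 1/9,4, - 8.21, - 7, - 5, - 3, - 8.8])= [ - 8.8, - 8.21, - 7, - 6, - 5,  -  3, - 2, - 2,-1.76, 0, 1/9 , 4/5, 6/5, 2 , 3, 4, 8, 9, 9.5]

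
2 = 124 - 122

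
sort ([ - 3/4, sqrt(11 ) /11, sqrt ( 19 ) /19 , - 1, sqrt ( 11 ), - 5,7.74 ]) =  [ - 5, - 1 , -3/4,sqrt( 19) /19,sqrt( 11)/11,sqrt(11),7.74]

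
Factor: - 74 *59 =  - 2^1*37^1*59^1 = -  4366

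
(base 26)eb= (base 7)1044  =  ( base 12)273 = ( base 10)375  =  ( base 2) 101110111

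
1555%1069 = 486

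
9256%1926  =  1552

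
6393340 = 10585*604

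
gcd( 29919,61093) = 1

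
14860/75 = 2972/15 = 198.13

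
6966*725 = 5050350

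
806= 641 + 165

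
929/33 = 28 + 5/33 =28.15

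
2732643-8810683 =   -  6078040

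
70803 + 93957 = 164760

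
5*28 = 140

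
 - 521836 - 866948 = - 1388784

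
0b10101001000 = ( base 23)2ci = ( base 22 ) 2HA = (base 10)1352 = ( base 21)318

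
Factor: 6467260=2^2*5^1*191^1*1693^1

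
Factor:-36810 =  - 2^1*3^2 *5^1*  409^1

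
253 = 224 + 29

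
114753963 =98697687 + 16056276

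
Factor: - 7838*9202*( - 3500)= 2^4*5^3*7^1*43^1 * 107^1*3919^1  =  252438466000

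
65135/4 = 65135/4 = 16283.75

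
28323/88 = 321  +  75/88 = 321.85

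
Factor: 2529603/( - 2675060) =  - 2^( - 2 )*3^3*5^( - 1 )*19^1*59^( - 1)*2267^ ( - 1)*4931^1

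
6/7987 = 6/7987 = 0.00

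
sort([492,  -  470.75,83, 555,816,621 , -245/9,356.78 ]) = [  -  470.75, - 245/9,83 , 356.78, 492,555, 621,816]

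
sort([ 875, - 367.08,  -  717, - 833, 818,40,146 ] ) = [- 833,- 717, - 367.08,40,146, 818,875]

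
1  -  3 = - 2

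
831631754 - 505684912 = 325946842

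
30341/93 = 326 + 23/93 = 326.25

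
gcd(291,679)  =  97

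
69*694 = 47886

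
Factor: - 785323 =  - 7^2*11^1*31^1*47^1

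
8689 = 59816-51127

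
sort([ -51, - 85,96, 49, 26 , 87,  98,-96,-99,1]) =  [ - 99,  -  96, - 85,-51,1, 26,49,87,96 , 98 ]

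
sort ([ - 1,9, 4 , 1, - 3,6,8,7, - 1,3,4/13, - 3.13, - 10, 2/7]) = [  -  10, - 3.13, - 3, - 1,-1,2/7,4/13,1,  3, 4,  6,7,8,9]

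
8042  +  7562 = 15604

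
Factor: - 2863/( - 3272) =7/8 = 2^( - 3)*7^1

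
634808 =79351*8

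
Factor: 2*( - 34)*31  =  -2^2*17^1*31^1 = - 2108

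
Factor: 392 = 2^3*7^2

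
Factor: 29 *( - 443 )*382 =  - 2^1*29^1*191^1* 443^1 = - 4907554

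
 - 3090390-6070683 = -9161073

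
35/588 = 5/84 = 0.06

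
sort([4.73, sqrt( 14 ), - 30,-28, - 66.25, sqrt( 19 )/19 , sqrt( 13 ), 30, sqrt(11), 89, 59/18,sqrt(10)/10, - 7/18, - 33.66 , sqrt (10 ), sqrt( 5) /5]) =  [  -  66.25, - 33.66, - 30, - 28, - 7/18,sqrt( 19) /19,sqrt( 10 ) /10, sqrt( 5) /5,sqrt( 10),59/18 , sqrt(11), sqrt( 13 ) , sqrt( 14 ),4.73,30, 89 ]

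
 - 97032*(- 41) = 3978312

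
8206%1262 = 634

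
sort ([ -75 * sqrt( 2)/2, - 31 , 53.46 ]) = [ - 75 * sqrt(2 )/2 , - 31,53.46] 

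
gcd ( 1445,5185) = 85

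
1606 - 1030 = 576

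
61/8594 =61/8594 = 0.01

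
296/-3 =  - 99 + 1/3=- 98.67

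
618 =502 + 116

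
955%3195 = 955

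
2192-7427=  - 5235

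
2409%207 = 132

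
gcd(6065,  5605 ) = 5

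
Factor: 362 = 2^1 * 181^1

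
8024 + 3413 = 11437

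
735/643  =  735/643   =  1.14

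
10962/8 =5481/4 = 1370.25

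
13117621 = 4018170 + 9099451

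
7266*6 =43596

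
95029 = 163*583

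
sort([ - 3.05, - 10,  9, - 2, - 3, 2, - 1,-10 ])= [ - 10, - 10,-3.05, - 3, - 2, - 1, 2,  9] 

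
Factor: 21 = 3^1*7^1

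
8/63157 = 8/63157 = 0.00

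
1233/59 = 1233/59 = 20.90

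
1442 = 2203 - 761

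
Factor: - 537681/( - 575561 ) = 3^1*7^(  -  1)*19^1*9433^1*82223^(-1) 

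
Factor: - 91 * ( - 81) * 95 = 3^4*5^1 * 7^1*13^1*19^1 = 700245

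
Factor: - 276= -2^2 *3^1*23^1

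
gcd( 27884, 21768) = 4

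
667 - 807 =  - 140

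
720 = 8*90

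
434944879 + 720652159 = 1155597038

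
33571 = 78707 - 45136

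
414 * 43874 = 18163836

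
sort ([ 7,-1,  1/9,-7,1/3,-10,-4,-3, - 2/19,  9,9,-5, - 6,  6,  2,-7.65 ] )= [ - 10,-7.65, - 7, - 6,-5,-4,-3, - 1, - 2/19,1/9 , 1/3,2,6,7  ,  9, 9]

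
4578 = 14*327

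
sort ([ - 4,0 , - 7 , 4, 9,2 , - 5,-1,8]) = [ - 7 ,-5, - 4, - 1,0, 2, 4,  8,9]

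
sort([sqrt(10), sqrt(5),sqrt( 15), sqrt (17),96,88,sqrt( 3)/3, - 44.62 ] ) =[ - 44.62 , sqrt(3 ) /3, sqrt( 5 ),sqrt( 10),sqrt( 15 ),sqrt( 17), 88,96 ] 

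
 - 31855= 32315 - 64170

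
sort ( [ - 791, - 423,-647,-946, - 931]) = [ - 946, - 931, - 791, - 647, - 423 ]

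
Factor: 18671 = 18671^1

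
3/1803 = 1/601 = 0.00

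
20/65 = 4/13   =  0.31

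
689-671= 18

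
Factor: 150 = 2^1*3^1*5^2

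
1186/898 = 593/449=1.32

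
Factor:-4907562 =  - 2^1*3^1 *11^1 * 74357^1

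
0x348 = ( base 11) 6A4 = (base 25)18f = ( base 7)2310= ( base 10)840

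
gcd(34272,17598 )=42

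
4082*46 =187772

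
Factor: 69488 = 2^4*43^1*101^1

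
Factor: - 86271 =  - 3^1*149^1*193^1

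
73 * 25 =1825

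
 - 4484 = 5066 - 9550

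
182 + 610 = 792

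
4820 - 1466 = 3354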